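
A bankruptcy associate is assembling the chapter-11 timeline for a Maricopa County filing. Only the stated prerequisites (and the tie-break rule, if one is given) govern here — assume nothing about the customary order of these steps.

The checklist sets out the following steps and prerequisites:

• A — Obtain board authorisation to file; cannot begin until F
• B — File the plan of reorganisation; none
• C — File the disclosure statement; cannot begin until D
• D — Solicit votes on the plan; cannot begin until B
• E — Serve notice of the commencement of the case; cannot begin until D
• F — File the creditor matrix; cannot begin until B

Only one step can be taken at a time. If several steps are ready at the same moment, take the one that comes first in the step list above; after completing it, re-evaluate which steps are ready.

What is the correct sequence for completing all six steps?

B → D → C → E → F → A

B has no prerequisites → B first.
Now D and F have their prerequisites met. D is listed earlier, so D next.
Now C, E and F have their prerequisites met. C is listed earlier, so C next.
Ready: E and F. E is listed earlier → E.
Next only F has its prerequisites met → F.
A needed F, now all done → A.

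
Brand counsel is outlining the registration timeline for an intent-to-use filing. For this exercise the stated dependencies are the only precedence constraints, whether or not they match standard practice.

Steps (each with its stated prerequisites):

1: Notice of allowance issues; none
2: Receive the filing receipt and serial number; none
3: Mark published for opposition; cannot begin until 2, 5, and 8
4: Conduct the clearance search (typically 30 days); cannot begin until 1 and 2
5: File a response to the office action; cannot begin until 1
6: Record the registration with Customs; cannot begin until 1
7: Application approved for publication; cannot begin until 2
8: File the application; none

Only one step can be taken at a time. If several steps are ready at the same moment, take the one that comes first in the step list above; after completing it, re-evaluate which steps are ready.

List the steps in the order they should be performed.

1 → 2 → 4 → 5 → 6 → 7 → 8 → 3

Nothing is required for 1, 2 and 8. 1 is listed earlier → 1 first.
5 and 6 now also ready, so the ready set is {2, 5, 6, 8}; 2 is listed earlier → 2.
4, 5, 6, 7 and 8 are all available; 4 is listed earlier → 4.
Ready: 5, 6, 7 and 8. 5 is listed earlier → 5.
Now 6, 7 and 8 have their prerequisites met. 6 is listed earlier, so 6 next.
7 and 8 are both available; 7 is listed earlier → 7.
Next only 8 has its prerequisites met → 8.
3 is the only step now ready → 3.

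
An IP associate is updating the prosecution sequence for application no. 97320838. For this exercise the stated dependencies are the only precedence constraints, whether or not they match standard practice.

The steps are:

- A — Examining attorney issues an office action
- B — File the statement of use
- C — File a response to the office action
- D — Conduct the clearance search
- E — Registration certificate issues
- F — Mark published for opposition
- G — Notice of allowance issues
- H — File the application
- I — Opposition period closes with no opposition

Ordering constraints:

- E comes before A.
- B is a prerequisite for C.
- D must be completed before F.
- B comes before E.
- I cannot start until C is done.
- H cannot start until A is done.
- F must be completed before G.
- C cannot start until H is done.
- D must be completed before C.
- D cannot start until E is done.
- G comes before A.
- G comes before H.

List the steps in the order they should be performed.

B → E → D → F → G → A → H → C → I

B has no prerequisites → B first.
E is the only step now ready → E.
D is the only step now ready → D.
F needed D, now all done → F.
G needed F, now all done → G.
A needed E and G, now all done → A.
H is the only step now ready → H.
Next only C has its prerequisites met → C.
That leaves I as the only ready step → I.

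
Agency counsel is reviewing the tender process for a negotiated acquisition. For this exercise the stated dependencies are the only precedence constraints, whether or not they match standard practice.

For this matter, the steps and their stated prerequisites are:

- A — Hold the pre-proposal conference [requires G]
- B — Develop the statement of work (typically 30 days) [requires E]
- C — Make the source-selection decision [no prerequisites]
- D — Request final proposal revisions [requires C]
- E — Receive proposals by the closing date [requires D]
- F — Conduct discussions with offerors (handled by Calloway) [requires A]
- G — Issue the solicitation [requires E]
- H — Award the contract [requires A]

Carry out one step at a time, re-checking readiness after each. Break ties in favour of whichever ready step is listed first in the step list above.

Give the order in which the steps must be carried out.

C is the only step with nothing outstanding, so it goes first.
D needed C, now all done → D.
That leaves E as the only ready step → E.
B and G are both available; B is listed earlier → B.
G is the only step now ready → G.
A is the only step now ready → A.
Now F and H have their prerequisites met. F is listed earlier, so F next.
H needed A, now all done → H.

C, D, E, B, G, A, F, H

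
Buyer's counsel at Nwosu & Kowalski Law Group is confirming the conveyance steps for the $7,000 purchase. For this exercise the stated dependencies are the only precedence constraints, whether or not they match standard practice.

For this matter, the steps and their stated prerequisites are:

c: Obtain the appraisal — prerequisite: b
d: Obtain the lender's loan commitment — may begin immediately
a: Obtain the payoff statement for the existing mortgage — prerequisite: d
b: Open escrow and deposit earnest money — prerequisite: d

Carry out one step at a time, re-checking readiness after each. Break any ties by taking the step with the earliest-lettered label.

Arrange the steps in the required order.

Only d has no prerequisites, so it is first.
a and b are both available; a has the earlier label → a.
Next only b has its prerequisites met → b.
That leaves c as the only ready step → c.

d a b c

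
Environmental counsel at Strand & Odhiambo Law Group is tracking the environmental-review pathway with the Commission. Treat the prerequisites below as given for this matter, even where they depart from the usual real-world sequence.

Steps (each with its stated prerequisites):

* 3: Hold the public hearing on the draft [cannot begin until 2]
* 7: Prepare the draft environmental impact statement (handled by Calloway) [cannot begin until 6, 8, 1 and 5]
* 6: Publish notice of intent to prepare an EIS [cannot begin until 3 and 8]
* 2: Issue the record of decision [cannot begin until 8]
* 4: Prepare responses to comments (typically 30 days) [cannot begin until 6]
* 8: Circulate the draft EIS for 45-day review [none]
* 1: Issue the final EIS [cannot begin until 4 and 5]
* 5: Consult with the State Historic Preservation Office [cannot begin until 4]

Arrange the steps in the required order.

8 → 2 → 3 → 6 → 4 → 5 → 1 → 7

8 has no prerequisites → 8 first.
Next only 2 has its prerequisites met → 2.
Next only 3 has its prerequisites met → 3.
6 is the only step now ready → 6.
4 is the only step now ready → 4.
5 needed 4, now all done → 5.
1 is the only step now ready → 1.
That leaves 7 as the only ready step → 7.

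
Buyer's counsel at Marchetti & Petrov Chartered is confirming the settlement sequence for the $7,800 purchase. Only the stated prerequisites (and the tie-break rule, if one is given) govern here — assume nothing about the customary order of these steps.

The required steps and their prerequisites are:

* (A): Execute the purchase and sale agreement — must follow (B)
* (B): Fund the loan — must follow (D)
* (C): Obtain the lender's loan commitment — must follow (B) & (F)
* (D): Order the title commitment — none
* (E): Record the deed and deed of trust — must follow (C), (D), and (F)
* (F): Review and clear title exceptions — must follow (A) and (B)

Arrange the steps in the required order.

Only (D) has no prerequisites, so it is first.
Next only (B) has its prerequisites met → (B).
That leaves (A) as the only ready step → (A).
That leaves (F) as the only ready step → (F).
That leaves (C) as the only ready step → (C).
That leaves (E) as the only ready step → (E).

(D) (B) (A) (F) (C) (E)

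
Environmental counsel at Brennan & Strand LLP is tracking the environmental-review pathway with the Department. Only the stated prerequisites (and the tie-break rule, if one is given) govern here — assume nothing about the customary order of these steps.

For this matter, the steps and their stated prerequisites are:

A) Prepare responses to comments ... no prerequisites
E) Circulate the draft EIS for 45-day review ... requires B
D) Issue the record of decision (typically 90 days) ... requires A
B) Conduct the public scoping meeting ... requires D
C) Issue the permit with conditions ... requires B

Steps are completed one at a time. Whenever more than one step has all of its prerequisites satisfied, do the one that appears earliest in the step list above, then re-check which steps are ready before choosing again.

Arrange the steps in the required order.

A → D → B → E → C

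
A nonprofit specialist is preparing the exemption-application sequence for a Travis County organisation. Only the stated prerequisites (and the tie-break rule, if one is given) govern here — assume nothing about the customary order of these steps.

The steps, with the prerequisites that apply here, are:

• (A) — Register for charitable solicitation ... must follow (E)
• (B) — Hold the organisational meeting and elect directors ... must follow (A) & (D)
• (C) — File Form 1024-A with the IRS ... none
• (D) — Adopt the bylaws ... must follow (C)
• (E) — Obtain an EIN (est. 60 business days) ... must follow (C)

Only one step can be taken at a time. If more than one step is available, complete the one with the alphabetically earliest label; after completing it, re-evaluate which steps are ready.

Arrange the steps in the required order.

(C) is the only step with nothing outstanding, so it goes first.
(D) and (E) are both available; (D) has the earlier label → (D).
(E) needed (C), now all done → (E).
(A) needed (E), now all done → (A).
(B) needed (A) and (D), now all done → (B).

(C) → (D) → (E) → (A) → (B)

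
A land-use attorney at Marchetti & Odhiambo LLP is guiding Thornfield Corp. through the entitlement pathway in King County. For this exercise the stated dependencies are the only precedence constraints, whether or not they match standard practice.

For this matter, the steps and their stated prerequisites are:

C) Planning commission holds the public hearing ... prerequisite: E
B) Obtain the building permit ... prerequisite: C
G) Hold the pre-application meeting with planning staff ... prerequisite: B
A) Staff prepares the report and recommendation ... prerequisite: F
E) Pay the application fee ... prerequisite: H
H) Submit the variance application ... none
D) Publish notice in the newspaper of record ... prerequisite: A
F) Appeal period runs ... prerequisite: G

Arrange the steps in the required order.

H, E, C, B, G, F, A, D

Only H has no prerequisites, so it is first.
That leaves E as the only ready step → E.
C needed E, now all done → C.
B needed C, now all done → B.
G is the only step now ready → G.
F needed G, now all done → F.
A needed F, now all done → A.
D needed A, now all done → D.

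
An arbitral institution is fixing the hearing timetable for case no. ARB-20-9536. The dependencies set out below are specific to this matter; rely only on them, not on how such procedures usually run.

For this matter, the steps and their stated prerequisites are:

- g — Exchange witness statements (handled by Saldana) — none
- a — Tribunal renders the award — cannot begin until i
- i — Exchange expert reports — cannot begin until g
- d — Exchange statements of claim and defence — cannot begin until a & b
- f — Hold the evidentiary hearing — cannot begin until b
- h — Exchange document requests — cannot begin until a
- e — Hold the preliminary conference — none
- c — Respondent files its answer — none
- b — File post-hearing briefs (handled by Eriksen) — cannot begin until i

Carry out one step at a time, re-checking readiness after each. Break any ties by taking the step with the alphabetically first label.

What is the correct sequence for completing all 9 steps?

c, e, g, i, a, b, d, f, h

Nothing is required for c, e and g. c has the earlier label → c first.
e and g are both available; e has the earlier label → e.
That leaves g as the only ready step → g.
That leaves i as the only ready step → i.
Ready: a and b. a has the earlier label → a.
Now b and h have their prerequisites met. b has the earlier label, so b next.
d and f now also ready, so the ready set is {d, f, h}; d has the earlier label → d.
Ready: f and h. f has the earlier label → f.
Next only h has its prerequisites met → h.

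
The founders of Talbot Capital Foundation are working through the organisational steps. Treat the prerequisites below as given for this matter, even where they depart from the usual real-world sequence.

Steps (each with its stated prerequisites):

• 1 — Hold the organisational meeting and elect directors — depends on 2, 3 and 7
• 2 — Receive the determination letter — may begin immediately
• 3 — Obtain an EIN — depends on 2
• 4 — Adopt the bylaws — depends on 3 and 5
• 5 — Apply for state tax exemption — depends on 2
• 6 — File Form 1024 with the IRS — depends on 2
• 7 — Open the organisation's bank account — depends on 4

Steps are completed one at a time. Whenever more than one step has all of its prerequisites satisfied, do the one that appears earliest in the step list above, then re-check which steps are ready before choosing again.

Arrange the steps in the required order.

2 has no prerequisites → 2 first.
3, 5 and 6 are all available; 3 is listed earlier → 3.
Now 5 and 6 have their prerequisites met. 5 is listed earlier, so 5 next.
4 now also ready, so the ready set is {4, 6}; 4 is listed earlier → 4.
6 and 7 are both available; 6 is listed earlier → 6.
That leaves 7 as the only ready step → 7.
Next only 1 has its prerequisites met → 1.

2 3 5 4 6 7 1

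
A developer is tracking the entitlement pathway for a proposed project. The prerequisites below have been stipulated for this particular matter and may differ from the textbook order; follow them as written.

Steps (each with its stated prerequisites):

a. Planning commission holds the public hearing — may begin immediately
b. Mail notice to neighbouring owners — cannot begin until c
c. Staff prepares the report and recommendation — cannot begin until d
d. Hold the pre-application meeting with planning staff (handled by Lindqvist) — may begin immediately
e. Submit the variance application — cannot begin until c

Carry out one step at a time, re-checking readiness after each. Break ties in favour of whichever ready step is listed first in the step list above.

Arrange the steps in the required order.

a → d → c → b → e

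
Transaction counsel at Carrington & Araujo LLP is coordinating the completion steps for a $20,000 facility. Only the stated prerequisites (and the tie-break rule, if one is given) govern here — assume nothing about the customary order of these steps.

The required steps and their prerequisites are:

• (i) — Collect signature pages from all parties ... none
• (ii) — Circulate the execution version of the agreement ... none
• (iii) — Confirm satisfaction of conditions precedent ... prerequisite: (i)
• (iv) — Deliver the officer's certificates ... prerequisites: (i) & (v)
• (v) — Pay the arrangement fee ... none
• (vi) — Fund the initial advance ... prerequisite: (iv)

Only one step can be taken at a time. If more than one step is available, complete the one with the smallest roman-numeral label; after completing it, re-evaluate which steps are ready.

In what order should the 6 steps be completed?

(i), (ii), (iii), (v), (iv), (vi)

(i), (ii) and (v) have no prerequisites; (i) has the earlier label, so (i) is first.
(iii) now also ready, so the ready set is {(ii), (iii), (v)}; (ii) has the earlier label → (ii).
(iii) and (v) are both available; (iii) has the earlier label → (iii).
That leaves (v) as the only ready step → (v).
(iv) needed (i) and (v), now all done → (iv).
(vi) is the only step now ready → (vi).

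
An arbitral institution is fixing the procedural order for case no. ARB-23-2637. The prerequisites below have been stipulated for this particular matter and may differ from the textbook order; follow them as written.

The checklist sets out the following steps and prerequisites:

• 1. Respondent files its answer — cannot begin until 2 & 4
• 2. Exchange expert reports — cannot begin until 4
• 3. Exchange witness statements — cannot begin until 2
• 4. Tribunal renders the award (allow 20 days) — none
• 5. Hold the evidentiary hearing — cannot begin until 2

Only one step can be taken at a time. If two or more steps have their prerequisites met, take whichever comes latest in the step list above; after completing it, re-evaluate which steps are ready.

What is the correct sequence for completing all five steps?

4, 2, 5, 3, 1

4 has no prerequisites → 4 first.
2 needed 4, now all done → 2.
Now 5, 3 and 1 have their prerequisites met. 5 is listed later, so 5 next.
Ready: 3 and 1. 3 is listed later → 3.
1 needed 4 and 2, now all done → 1.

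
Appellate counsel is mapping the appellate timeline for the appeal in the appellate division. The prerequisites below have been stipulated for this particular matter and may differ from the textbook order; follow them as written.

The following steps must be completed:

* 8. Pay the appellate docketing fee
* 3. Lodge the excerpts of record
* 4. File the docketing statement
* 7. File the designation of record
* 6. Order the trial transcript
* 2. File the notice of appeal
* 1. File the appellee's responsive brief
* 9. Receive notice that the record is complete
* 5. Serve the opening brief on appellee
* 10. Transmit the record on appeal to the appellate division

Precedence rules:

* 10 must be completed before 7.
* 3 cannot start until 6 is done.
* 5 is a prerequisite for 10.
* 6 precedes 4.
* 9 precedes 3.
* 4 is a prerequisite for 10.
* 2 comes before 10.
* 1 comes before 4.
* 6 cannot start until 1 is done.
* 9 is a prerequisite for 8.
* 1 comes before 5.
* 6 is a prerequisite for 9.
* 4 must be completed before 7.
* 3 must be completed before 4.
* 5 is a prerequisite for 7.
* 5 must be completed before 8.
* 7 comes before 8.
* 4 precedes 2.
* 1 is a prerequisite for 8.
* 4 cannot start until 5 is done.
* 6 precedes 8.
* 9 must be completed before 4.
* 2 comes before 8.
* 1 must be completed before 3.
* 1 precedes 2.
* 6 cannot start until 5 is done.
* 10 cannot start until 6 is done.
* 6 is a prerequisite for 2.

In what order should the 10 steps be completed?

1 has no prerequisites → 1 first.
Next only 5 has its prerequisites met → 5.
6 needed 1 and 5, now all done → 6.
That leaves 9 as the only ready step → 9.
3 needed 6, 1 and 9, now all done → 3.
That leaves 4 as the only ready step → 4.
That leaves 2 as the only ready step → 2.
Next only 10 has its prerequisites met → 10.
7 needed 4, 5 and 10, now all done → 7.
Next only 8 has its prerequisites met → 8.

1 5 6 9 3 4 2 10 7 8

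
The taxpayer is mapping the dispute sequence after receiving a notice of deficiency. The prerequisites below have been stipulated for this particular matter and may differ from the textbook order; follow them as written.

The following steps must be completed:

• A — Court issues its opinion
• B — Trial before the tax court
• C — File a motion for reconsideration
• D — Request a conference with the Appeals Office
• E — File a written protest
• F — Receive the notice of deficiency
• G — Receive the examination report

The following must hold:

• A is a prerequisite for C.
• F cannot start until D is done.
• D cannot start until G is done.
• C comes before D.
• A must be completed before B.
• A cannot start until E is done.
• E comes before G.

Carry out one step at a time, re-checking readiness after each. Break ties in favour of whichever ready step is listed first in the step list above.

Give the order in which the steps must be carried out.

E A B C G D F

Only E has no prerequisites, so it is first.
Now A and G have their prerequisites met. A is listed earlier, so A next.
B and C now also ready, so the ready set is {B, C, G}; B is listed earlier → B.
Ready: C and G. C is listed earlier → C.
G is the only step now ready → G.
D needed C and G, now all done → D.
F needed D, now all done → F.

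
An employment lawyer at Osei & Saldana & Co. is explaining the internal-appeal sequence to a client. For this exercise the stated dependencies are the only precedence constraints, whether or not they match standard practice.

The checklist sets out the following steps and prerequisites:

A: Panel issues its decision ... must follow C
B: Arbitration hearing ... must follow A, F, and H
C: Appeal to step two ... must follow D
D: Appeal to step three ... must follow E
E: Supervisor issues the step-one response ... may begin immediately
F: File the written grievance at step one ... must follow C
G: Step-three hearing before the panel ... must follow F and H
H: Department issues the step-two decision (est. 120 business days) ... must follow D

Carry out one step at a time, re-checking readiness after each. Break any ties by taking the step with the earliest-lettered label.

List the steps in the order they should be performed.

E D C A F H B G

Only E has no prerequisites, so it is first.
D is the only step now ready → D.
C and H are both available; C has the earlier label → C.
A and F now also ready, so the ready set is {A, F, H}; A has the earlier label → A.
Now F and H have their prerequisites met. F has the earlier label, so F next.
H needed D, now all done → H.
Now B and G have their prerequisites met. B has the earlier label, so B next.
That leaves G as the only ready step → G.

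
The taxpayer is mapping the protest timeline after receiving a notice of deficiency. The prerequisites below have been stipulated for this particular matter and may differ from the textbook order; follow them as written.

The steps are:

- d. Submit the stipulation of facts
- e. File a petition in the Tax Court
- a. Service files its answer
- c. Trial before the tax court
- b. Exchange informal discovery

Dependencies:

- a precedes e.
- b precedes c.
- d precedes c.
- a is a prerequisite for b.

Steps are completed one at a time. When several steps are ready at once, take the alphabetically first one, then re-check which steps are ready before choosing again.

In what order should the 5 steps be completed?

Nothing is required for a and d. a has the earlier label → a first.
b and e now also ready, so the ready set is {b, d, e}; b has the earlier label → b.
Ready: d and e. d has the earlier label → d.
c now also ready, so the ready set is {c, e}; c has the earlier label → c.
e needed a, now all done → e.

a, b, d, c, e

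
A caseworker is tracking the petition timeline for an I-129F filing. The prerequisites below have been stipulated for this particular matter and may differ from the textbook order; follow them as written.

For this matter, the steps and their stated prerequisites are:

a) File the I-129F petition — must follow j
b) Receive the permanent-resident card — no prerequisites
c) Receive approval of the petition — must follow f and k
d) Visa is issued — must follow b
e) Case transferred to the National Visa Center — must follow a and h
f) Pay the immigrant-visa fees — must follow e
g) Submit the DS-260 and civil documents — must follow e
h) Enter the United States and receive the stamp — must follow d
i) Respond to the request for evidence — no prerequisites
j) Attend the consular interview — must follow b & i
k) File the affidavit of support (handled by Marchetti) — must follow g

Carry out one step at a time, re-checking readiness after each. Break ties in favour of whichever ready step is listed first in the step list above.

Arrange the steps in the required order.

b and i have no prerequisites; b is listed earlier, so b is first.
d and i are both available; d is listed earlier → d.
h now also ready, so the ready set is {h, i}; h is listed earlier → h.
i is the only step now ready → i.
That leaves j as the only ready step → j.
That leaves a as the only ready step → a.
Next only e has its prerequisites met → e.
Ready: f and g. f is listed earlier → f.
g needed e, now all done → g.
k needed g, now all done → k.
Next only c has its prerequisites met → c.

b d h i j a e f g k c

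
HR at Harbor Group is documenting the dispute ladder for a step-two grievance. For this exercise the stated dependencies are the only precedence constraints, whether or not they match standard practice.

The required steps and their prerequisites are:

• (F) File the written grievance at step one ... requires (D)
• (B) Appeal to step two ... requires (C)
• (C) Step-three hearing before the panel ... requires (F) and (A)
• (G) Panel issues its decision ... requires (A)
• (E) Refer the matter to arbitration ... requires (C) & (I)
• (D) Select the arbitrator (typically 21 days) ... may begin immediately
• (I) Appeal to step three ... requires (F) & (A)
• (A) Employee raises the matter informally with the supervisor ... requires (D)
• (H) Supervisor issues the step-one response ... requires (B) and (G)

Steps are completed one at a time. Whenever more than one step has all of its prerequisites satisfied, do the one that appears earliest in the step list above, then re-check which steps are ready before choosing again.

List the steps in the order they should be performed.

(D) → (F) → (A) → (C) → (B) → (G) → (I) → (E) → (H)

Only (D) has no prerequisites, so it is first.
(F) and (A) are both available; (F) is listed earlier → (F).
Next only (A) has its prerequisites met → (A).
Ready: (C), (G) and (I). (C) is listed earlier → (C).
Now (B), (G) and (I) have their prerequisites met. (B) is listed earlier, so (B) next.
Ready: (G) and (I). (G) is listed earlier → (G).
Ready: (I) and (H). (I) is listed earlier → (I).
(E) now also ready, so the ready set is {(E), (H)}; (E) is listed earlier → (E).
(H) needed (B) and (G), now all done → (H).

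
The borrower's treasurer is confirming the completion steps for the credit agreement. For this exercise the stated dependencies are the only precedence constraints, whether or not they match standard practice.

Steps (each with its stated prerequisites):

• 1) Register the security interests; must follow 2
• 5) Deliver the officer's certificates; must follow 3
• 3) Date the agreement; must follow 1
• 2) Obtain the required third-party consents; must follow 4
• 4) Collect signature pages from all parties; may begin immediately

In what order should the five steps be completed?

4 has no prerequisites → 4 first.
Next only 2 has its prerequisites met → 2.
1 needed 2, now all done → 1.
3 needed 1, now all done → 3.
5 needed 3, now all done → 5.

4, 2, 1, 3, 5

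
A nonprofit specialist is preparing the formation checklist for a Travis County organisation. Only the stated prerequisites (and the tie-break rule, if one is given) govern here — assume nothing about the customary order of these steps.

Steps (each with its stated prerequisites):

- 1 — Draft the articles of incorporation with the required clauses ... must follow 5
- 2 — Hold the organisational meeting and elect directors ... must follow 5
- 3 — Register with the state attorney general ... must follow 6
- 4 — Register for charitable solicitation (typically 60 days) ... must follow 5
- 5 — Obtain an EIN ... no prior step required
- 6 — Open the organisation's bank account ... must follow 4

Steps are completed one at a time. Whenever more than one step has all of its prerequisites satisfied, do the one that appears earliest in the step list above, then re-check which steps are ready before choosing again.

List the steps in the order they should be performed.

Only 5 has no prerequisites, so it is first.
1, 2 and 4 are all available; 1 is listed earlier → 1.
Ready: 2 and 4. 2 is listed earlier → 2.
4 is the only step now ready → 4.
That leaves 6 as the only ready step → 6.
3 is the only step now ready → 3.

5 → 1 → 2 → 4 → 6 → 3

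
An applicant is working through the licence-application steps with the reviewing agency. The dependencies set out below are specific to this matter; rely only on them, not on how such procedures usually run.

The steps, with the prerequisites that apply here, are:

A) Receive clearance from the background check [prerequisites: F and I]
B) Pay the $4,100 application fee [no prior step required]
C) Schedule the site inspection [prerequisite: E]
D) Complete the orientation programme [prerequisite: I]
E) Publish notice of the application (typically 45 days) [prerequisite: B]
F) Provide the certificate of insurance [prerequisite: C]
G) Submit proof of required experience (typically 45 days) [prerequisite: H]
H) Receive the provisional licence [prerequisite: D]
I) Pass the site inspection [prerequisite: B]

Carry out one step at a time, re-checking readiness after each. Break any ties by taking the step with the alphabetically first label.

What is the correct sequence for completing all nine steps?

B is the only step with nothing outstanding, so it goes first.
Now E and I have their prerequisites met. E has the earlier label, so E next.
Ready: C and I. C has the earlier label → C.
F now also ready, so the ready set is {F, I}; F has the earlier label → F.
I needed B, now all done → I.
A and D are both available; A has the earlier label → A.
Next only D has its prerequisites met → D.
H is the only step now ready → H.
Next only G has its prerequisites met → G.

B, E, C, F, I, A, D, H, G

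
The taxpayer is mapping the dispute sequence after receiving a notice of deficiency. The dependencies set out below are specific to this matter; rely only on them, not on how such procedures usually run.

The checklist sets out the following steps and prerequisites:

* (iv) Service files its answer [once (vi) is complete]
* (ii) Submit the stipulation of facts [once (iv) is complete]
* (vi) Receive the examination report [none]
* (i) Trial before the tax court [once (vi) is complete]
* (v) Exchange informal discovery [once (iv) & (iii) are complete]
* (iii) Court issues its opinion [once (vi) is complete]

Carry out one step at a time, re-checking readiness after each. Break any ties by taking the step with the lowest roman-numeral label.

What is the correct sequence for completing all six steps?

Only (vi) has no prerequisites, so it is first.
Ready: (i), (iii) and (iv). (i) has the earlier label → (i).
Now (iii) and (iv) have their prerequisites met. (iii) has the earlier label, so (iii) next.
(iv) is the only step now ready → (iv).
(ii) and (v) are both available; (ii) has the earlier label → (ii).
Next only (v) has its prerequisites met → (v).

(vi) (i) (iii) (iv) (ii) (v)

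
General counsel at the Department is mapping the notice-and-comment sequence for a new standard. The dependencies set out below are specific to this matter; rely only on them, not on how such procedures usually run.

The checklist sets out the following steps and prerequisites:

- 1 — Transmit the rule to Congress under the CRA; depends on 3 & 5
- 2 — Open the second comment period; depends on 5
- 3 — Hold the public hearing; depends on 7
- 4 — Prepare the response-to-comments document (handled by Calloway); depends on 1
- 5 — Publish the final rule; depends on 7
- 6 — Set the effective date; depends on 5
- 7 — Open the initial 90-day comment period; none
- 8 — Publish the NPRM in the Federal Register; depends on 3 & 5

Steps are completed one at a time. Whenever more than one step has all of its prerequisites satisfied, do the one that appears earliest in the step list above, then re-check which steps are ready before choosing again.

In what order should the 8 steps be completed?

7 has no prerequisites → 7 first.
Ready: 3 and 5. 3 is listed earlier → 3.
5 is the only step now ready → 5.
Now 1, 2, 6 and 8 have their prerequisites met. 1 is listed earlier, so 1 next.
Now 2, 4, 6 and 8 have their prerequisites met. 2 is listed earlier, so 2 next.
4, 6 and 8 are all available; 4 is listed earlier → 4.
Ready: 6 and 8. 6 is listed earlier → 6.
That leaves 8 as the only ready step → 8.

7, 3, 5, 1, 2, 4, 6, 8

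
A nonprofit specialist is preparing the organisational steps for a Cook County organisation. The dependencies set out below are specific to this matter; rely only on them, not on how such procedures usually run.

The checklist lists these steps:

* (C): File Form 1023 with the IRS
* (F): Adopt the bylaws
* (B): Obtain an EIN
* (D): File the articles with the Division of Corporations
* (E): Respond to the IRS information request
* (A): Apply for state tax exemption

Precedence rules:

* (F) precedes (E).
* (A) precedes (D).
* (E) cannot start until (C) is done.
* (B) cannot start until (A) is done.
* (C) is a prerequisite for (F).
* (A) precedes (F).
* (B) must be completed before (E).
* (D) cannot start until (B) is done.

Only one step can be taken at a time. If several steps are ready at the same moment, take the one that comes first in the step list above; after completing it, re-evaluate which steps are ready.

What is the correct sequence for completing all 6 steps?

(C), (A), (F), (B), (D), (E)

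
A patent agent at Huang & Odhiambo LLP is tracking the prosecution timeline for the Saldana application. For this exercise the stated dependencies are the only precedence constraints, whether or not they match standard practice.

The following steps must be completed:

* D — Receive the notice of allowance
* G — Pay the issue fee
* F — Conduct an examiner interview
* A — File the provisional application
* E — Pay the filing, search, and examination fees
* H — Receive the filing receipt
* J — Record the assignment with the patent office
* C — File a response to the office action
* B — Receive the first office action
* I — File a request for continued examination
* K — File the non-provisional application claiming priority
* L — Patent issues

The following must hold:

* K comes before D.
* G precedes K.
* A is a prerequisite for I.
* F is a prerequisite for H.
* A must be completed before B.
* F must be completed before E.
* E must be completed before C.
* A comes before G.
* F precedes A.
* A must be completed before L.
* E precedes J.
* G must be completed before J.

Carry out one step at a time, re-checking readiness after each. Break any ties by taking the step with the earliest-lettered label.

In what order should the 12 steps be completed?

F → A → B → E → C → G → H → I → J → K → D → L

F is the only step with nothing outstanding, so it goes first.
Ready: A, E and H. A has the earlier label → A.
Ready: B, E, G, H, I and L. B has the earlier label → B.
Now E, G, H, I and L have their prerequisites met. E has the earlier label, so E next.
C now also ready, so the ready set is {C, G, H, I, L}; C has the earlier label → C.
Ready: G, H, I and L. G has the earlier label → G.
J and K now also ready, so the ready set is {H, I, J, K, L}; H has the earlier label → H.
I, J, K and L are all available; I has the earlier label → I.
Ready: J, K and L. J has the earlier label → J.
Ready: K and L. K has the earlier label → K.
Now D and L have their prerequisites met. D has the earlier label, so D next.
L is the only step now ready → L.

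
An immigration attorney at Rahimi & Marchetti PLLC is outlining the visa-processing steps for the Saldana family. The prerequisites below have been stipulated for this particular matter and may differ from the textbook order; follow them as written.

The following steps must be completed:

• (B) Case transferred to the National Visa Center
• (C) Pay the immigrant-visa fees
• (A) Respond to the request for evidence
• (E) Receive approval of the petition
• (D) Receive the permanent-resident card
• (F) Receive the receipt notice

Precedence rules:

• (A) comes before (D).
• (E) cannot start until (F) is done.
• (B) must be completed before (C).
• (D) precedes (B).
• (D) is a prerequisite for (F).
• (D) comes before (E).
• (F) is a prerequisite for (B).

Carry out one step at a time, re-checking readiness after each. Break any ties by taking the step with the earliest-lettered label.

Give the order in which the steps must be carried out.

(A), (D), (F), (B), (C), (E)

Only (A) has no prerequisites, so it is first.
(D) is the only step now ready → (D).
(F) needed (D), now all done → (F).
(B) and (E) are both available; (B) has the earlier label → (B).
Ready: (C) and (E). (C) has the earlier label → (C).
(E) is the only step now ready → (E).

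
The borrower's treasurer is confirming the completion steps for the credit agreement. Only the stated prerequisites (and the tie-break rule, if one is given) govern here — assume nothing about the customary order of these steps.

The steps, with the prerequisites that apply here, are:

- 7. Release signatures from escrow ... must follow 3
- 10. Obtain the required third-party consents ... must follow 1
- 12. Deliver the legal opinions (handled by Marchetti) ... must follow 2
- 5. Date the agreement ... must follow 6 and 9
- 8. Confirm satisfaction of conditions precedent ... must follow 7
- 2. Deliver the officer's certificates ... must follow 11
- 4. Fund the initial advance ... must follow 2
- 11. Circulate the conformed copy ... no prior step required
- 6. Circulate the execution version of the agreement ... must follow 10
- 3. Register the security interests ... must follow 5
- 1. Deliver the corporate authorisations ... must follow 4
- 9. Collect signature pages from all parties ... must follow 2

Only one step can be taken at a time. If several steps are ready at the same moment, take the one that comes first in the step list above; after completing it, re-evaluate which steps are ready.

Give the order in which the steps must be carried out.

11, 2, 12, 4, 1, 10, 6, 9, 5, 3, 7, 8

Only 11 has no prerequisites, so it is first.
2 needed 11, now all done → 2.
Now 12, 4 and 9 have their prerequisites met. 12 is listed earlier, so 12 next.
4 and 9 are both available; 4 is listed earlier → 4.
1 now also ready, so the ready set is {1, 9}; 1 is listed earlier → 1.
10 and 9 are both available; 10 is listed earlier → 10.
6 and 9 are both available; 6 is listed earlier → 6.
That leaves 9 as the only ready step → 9.
5 is the only step now ready → 5.
3 is the only step now ready → 3.
7 is the only step now ready → 7.
8 is the only step now ready → 8.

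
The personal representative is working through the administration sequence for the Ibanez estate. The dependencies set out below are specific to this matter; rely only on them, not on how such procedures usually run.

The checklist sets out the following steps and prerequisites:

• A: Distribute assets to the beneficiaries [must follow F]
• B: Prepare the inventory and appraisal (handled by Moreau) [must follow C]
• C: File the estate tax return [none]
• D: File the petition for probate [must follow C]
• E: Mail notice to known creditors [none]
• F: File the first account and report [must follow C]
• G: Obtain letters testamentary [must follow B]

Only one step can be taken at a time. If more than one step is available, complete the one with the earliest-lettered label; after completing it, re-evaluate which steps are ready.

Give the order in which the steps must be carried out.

C and E have no prerequisites; C has the earlier label, so C is first.
B, D, E and F are all available; B has the earlier label → B.
D, E, F and G are all available; D has the earlier label → D.
Ready: E, F and G. E has the earlier label → E.
Now F and G have their prerequisites met. F has the earlier label, so F next.
Ready: A and G. A has the earlier label → A.
G needed B, now all done → G.

C, B, D, E, F, A, G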